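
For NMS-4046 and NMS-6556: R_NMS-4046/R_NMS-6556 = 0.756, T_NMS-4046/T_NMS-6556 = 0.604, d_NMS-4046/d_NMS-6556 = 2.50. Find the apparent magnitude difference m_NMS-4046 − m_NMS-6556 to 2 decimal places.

4.79

L_NMS-4046/L_NMS-6556 = (0.756)²(0.604)⁴ = 0.07607.
F_NMS-4046/F_NMS-6556 = (L_NMS-4046/L_NMS-6556)/(d_NMS-4046/d_NMS-6556)² = 0.07607/6.250 = 0.01217.
m_NMS-4046 − m_NMS-6556 = −2.5 log₁₀(0.01217) = 4.79.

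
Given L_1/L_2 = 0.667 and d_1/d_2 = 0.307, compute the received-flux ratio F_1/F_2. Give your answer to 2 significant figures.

7.1

F = L/(4πd²), so F_1/F_2 = (L_1/L_2) / (d_1/d_2)²
= 0.667 / (0.307)² = 0.667 / 0.09425 = 7.077.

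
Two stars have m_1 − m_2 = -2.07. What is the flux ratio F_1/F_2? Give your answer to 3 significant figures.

F_1/F_2 = 10^(−(m_1 − m_2)/2.5) = 10^(2.07/2.5) = 10^0.828 = 6.730.

6.73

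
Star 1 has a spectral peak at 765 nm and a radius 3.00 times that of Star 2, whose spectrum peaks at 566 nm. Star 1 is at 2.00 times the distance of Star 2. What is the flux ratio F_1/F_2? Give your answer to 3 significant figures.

Wien's law: T_1/T_2 = λ_2/λ_1 = 566/765 = 0.7399.
L_1/L_2 = (R_1/R_2)²(T_1/T_2)⁴ = (3.00)²(0.7399)⁴ = 2.697.
F_1/F_2 = (L_1/L_2)/(d_1/d_2)² = 2.697/(2.00)² = 0.6742.

0.674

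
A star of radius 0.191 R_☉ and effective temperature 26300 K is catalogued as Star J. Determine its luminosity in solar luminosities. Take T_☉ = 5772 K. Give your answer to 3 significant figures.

15.7 solar luminosities

L/L_☉ = (R/R_☉)² (T/T_☉)⁴ = (0.191)² × (26300/5772)⁴
       = 0.03648 × (4.556)⁴ = 0.03648 × 431.0 = 15.72.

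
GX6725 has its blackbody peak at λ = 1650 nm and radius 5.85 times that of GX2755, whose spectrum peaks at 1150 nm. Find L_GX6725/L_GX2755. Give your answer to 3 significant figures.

Wien's law gives T ∝ 1/λ_max, so T_GX6725/T_GX2755 = λ_GX2755/λ_GX6725 = 1150/1650 = 0.6970.
Then L ∝ R²T⁴ gives L_GX6725/L_GX2755 = (5.85)² × (0.6970)⁴ = 34.22 × 0.2360 = 8.075.

8.08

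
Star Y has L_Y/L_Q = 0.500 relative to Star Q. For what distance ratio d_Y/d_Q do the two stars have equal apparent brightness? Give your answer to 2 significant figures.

0.71

Equal flux requires L_Y/d_Y² = L_Q/d_Q², so d_Y/d_Q = √(L_Y/L_Q)
= √(0.500) = 0.7071.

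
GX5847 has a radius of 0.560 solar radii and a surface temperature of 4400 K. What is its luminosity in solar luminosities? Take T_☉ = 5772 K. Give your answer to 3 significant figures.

L/L_☉ = (R/R_☉)² (T/T_☉)⁴ = (0.560)² × (4400/5772)⁴
       = 0.3136 × (0.7623)⁴ = 0.3136 × 0.3377 = 0.1059.

0.106 solar luminosities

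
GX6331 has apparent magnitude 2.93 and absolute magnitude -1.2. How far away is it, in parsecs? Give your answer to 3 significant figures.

m − M = 5 log₁₀(d/10 pc)
2.93 − (-1.2) = 4.13 = 5 log₁₀(d/10)
d = 10 × 10^(4.13/5) = 10 × 10^0.826 = 66.99 pc.

67.0 pc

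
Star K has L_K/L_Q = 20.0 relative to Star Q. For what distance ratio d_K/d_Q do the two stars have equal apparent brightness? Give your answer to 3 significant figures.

Equal flux requires L_K/d_K² = L_Q/d_Q², so d_K/d_Q = √(L_K/L_Q)
= √(20.0) = 4.472.

4.47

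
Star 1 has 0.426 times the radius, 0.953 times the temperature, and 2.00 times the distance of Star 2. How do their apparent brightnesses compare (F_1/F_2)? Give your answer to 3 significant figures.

0.0374

L_1/L_2 = (R_1/R_2)²(T_1/T_2)⁴ = (0.426)² × (0.953)⁴ = 0.1497.
F_1/F_2 = (L_1/L_2)/(d_1/d_2)² = 0.1497 / (2.00)² = 0.03742.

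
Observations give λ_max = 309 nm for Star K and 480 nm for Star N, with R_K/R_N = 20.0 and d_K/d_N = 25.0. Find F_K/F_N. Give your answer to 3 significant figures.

3.73

Wien's law: T_K/T_N = λ_N/λ_K = 480/309 = 1.553.
L_K/L_N = (R_K/R_N)²(T_K/T_N)⁴ = (20.0)²(1.553)⁴ = 2329.
F_K/F_N = (L_K/L_N)/(d_K/d_N)² = 2329/(25.0)² = 3.727.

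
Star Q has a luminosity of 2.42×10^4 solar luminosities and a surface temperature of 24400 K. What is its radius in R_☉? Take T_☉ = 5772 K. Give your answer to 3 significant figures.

R/R_☉ = √(L/L_☉) / (T/T_☉)² = √(2.42×10^4) / (4.227)²
       = 155.6 / 17.87 = 8.705.

8.71 R_☉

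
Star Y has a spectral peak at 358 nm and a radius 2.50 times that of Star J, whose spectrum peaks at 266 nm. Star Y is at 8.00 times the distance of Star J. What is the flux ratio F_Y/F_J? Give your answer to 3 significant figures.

Wien's law: T_Y/T_J = λ_J/λ_Y = 266/358 = 0.7430.
L_Y/L_J = (R_Y/R_J)²(T_Y/T_J)⁴ = (2.50)²(0.7430)⁴ = 1.905.
F_Y/F_J = (L_Y/L_J)/(d_Y/d_J)² = 1.905/(8.00)² = 0.02976.

0.0298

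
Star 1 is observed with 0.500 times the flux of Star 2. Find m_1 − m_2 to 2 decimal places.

0.75

m_1 − m_2 = −2.5 log₁₀(F_1/F_2) = −2.5 log₁₀(0.500) = −2.5 × (-0.301) = 0.753.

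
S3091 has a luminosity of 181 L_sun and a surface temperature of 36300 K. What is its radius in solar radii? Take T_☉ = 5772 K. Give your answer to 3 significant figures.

0.340 solar radii

R/R_☉ = √(L/L_☉) / (T/T_☉)² = √(181) / (6.289)²
       = 13.45 / 39.55 = 0.3402.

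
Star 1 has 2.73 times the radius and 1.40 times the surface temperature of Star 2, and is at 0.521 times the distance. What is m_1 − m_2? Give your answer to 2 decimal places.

-5.06

L_1/L_2 = (2.73)²(1.40)⁴ = 28.63.
F_1/F_2 = (L_1/L_2)/(d_1/d_2)² = 28.63/0.2714 = 105.5.
m_1 − m_2 = −2.5 log₁₀(105.5) = -5.06.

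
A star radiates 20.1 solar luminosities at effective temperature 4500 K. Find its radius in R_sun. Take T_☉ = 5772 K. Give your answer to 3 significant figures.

7.38 R_sun

R/R_☉ = √(L/L_☉) / (T/T_☉)² = √(20.1) / (0.7796)²
       = 4.483 / 0.6078 = 7.376.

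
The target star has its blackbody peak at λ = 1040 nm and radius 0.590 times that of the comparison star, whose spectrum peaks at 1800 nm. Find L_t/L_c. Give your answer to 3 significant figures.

Wien's law gives T ∝ 1/λ_max, so T_t/T_c = λ_c/λ_t = 1800/1040 = 1.731.
Then L ∝ R²T⁴ gives L_t/L_c = (0.590)² × (1.731)⁴ = 0.3481 × 8.973 = 3.124.

3.12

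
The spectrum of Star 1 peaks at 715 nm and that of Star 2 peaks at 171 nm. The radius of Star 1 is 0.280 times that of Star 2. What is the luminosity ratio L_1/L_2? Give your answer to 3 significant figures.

Wien's law gives T ∝ 1/λ_max, so T_1/T_2 = λ_2/λ_1 = 171/715 = 0.2392.
Then L ∝ R²T⁴ gives L_1/L_2 = (0.280)² × (0.2392)⁴ = 0.07840 × 0.003272 = 2.565×10^-4.

2.56×10^-4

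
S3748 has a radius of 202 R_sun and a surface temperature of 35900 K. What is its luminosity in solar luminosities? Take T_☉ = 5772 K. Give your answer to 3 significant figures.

L/L_☉ = (R/R_☉)² (T/T_☉)⁴ = (202)² × (35900/5772)⁴
       = 4.080×10^4 × (6.220)⁴ = 4.080×10^4 × 1496 = 6.106×10^7.

6.11×10^7 solar luminosities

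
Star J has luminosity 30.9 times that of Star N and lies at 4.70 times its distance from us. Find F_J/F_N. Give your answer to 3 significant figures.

F = L/(4πd²), so F_J/F_N = (L_J/L_N) / (d_J/d_N)²
= 30.9 / (4.70)² = 30.9 / 22.09 = 1.399.

1.40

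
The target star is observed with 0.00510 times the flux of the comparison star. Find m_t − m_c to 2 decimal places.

5.73

m_t − m_c = −2.5 log₁₀(F_t/F_c) = −2.5 log₁₀(0.00510) = −2.5 × (-2.292) = 5.731.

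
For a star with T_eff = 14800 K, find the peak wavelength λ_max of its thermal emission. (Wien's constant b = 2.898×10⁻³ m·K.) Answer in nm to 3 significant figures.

λ_max = b/T = 2.898×10⁻³ / 14800 = 1.96×10^-7 m = 195.8 nm.

196 nm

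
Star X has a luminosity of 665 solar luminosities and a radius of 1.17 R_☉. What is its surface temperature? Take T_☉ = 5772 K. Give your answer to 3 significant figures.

2.71×10^4 K

T/T_☉ = (L/L_☉)^(1/4) / (R/R_☉)^(1/2)
T = 5772 × (665)^(1/4) / √(1.17) = 5772 × 5.078 / 1.082 = 2.710×10^4 K.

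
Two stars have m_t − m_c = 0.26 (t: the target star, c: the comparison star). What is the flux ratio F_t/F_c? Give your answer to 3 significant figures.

0.787

F_t/F_c = 10^(−(m_t − m_c)/2.5) = 10^(-0.26/2.5) = 10^-0.104 = 0.7870.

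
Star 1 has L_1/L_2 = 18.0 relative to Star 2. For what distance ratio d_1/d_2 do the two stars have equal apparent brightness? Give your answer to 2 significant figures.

Equal flux requires L_1/d_1² = L_2/d_2², so d_1/d_2 = √(L_1/L_2)
= √(18.0) = 4.243.

4.2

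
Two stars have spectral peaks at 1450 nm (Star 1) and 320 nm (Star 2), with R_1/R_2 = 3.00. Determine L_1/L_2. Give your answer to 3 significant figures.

Wien's law gives T ∝ 1/λ_max, so T_1/T_2 = λ_2/λ_1 = 320/1450 = 0.2207.
Then L ∝ R²T⁴ gives L_1/L_2 = (3.00)² × (0.2207)⁴ = 9.000 × 0.002372 = 0.02135.

0.0213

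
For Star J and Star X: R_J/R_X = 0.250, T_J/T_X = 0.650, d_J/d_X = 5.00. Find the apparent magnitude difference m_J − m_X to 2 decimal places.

L_J/L_X = (0.250)²(0.650)⁴ = 0.01116.
F_J/F_X = (L_J/L_X)/(d_J/d_X)² = 0.01116/25.00 = 4.463×10^-4.
m_J − m_X = −2.5 log₁₀(4.463×10^-4) = 8.38.

8.38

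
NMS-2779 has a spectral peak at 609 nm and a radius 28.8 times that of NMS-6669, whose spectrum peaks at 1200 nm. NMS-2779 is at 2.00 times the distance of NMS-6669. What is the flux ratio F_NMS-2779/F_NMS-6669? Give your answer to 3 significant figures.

3.13×10^3

Wien's law: T_NMS-2779/T_NMS-6669 = λ_NMS-6669/λ_NMS-2779 = 1200/609 = 1.970.
L_NMS-2779/L_NMS-6669 = (R_NMS-2779/R_NMS-6669)²(T_NMS-2779/T_NMS-6669)⁴ = (28.8)²(1.970)⁴ = 1.250×10^4.
F_NMS-2779/F_NMS-6669 = (L_NMS-2779/L_NMS-6669)/(d_NMS-2779/d_NMS-6669)² = 1.250×10^4/(2.00)² = 3126.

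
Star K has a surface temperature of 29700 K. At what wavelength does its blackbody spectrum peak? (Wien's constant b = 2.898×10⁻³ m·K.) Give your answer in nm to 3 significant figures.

λ_max = b/T = 2.898×10⁻³ / 29700 = 9.76×10^-8 m = 97.58 nm.

97.6 nm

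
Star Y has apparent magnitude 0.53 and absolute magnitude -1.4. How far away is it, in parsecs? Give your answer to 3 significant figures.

24.3 pc

m − M = 5 log₁₀(d/10 pc)
0.53 − (-1.4) = 1.93 = 5 log₁₀(d/10)
d = 10 × 10^(1.93/5) = 10 × 10^0.386 = 24.32 pc.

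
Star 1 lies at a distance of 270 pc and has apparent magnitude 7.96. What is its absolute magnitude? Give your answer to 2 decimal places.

0.80

M = m − 5 log₁₀(d/10 pc) = 7.96 − 5 log₁₀(270/10)
  = 7.96 − 5 × 1.431 = 7.96 − 7.16 = 0.80.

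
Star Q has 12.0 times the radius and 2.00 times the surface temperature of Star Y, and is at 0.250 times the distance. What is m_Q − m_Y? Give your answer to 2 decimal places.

L_Q/L_Y = (12.0)²(2.00)⁴ = 2304.
F_Q/F_Y = (L_Q/L_Y)/(d_Q/d_Y)² = 2304/0.06250 = 3.686×10^4.
m_Q − m_Y = −2.5 log₁₀(3.686×10^4) = -11.42.

-11.42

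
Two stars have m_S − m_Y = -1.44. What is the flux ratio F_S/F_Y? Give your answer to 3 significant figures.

F_S/F_Y = 10^(−(m_S − m_Y)/2.5) = 10^(1.44/2.5) = 10^0.576 = 3.767.

3.77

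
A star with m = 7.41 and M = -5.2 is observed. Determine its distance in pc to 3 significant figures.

m − M = 5 log₁₀(d/10 pc)
7.41 − (-5.2) = 12.61 = 5 log₁₀(d/10)
d = 10 × 10^(12.61/5) = 10 × 10^2.522 = 3327 pc.

3.33×10^3 pc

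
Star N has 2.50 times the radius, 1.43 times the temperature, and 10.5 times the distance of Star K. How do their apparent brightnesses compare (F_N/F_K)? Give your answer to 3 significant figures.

L_N/L_K = (R_N/R_K)²(T_N/T_K)⁴ = (2.50)² × (1.43)⁴ = 26.14.
F_N/F_K = (L_N/L_K)/(d_N/d_K)² = 26.14 / (10.5)² = 0.2371.

0.237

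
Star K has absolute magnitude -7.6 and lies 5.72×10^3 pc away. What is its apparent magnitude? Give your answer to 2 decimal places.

m = M + 5 log₁₀(d/10 pc) = -7.6 + 5 log₁₀(5.72×10^3/10)
  = -7.6 + 5 × 2.757 = -7.6 + 13.79 = 6.19.

6.19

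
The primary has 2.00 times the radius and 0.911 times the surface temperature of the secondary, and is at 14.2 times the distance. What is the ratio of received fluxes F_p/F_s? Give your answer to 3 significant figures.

L_p/L_s = (R_p/R_s)²(T_p/T_s)⁴ = (2.00)² × (0.911)⁴ = 2.755.
F_p/F_s = (L_p/L_s)/(d_p/d_s)² = 2.755 / (14.2)² = 0.01366.

0.0137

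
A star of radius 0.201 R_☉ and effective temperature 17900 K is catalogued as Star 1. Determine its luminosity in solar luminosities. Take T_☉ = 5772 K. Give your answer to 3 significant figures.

L/L_☉ = (R/R_☉)² (T/T_☉)⁴ = (0.201)² × (17900/5772)⁴
       = 0.04040 × (3.101)⁴ = 0.04040 × 92.49 = 3.737.

3.74 solar luminosities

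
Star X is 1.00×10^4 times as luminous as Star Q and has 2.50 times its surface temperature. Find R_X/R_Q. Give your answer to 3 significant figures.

L ∝ R²T⁴ gives R ∝ √L / T², so
R_X/R_Q = √(1.00×10^4) / (2.50)² = 100.0 / 6.250 = 16.00.

16.0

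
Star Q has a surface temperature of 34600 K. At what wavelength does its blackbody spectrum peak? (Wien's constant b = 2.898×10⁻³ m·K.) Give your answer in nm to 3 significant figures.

83.8 nm

λ_max = b/T = 2.898×10⁻³ / 34600 = 8.38×10^-8 m = 83.76 nm.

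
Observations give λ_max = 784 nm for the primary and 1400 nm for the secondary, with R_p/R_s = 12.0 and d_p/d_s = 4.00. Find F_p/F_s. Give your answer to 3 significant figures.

Wien's law: T_p/T_s = λ_s/λ_p = 1400/784 = 1.786.
L_p/L_s = (R_p/R_s)²(T_p/T_s)⁴ = (12.0)²(1.786)⁴ = 1464.
F_p/F_s = (L_p/L_s)/(d_p/d_s)² = 1464/(4.00)² = 91.51.

91.5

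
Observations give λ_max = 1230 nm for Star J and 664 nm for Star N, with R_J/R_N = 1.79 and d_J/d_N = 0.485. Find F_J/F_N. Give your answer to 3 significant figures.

1.16

Wien's law: T_J/T_N = λ_N/λ_J = 664/1230 = 0.5398.
L_J/L_N = (R_J/R_N)²(T_J/T_N)⁴ = (1.79)²(0.5398)⁴ = 0.2721.
F_J/F_N = (L_J/L_N)/(d_J/d_N)² = 0.2721/(0.485)² = 1.157.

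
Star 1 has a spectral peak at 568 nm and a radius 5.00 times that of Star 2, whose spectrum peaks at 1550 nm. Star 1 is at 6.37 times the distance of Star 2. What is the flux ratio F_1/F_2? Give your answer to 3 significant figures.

Wien's law: T_1/T_2 = λ_2/λ_1 = 1550/568 = 2.729.
L_1/L_2 = (R_1/R_2)²(T_1/T_2)⁴ = (5.00)²(2.729)⁴ = 1386.
F_1/F_2 = (L_1/L_2)/(d_1/d_2)² = 1386/(6.37)² = 34.17.

34.2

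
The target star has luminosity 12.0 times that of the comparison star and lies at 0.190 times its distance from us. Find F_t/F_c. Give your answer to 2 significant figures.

3.3×10^2

F = L/(4πd²), so F_t/F_c = (L_t/L_c) / (d_t/d_c)²
= 12.0 / (0.190)² = 12.0 / 0.03610 = 332.4.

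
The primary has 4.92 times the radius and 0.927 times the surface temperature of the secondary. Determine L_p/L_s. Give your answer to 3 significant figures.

17.9

From the Stefan–Boltzmann law, L ∝ R²T⁴, so
L_p/L_s = (R_p/R_s)² (T_p/T_s)⁴ = (4.92)² × (0.927)⁴ = 24.21 × 0.7384 = 17.88.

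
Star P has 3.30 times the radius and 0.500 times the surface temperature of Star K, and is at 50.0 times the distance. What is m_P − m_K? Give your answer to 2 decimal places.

8.91

L_P/L_K = (3.30)²(0.500)⁴ = 0.6806.
F_P/F_K = (L_P/L_K)/(d_P/d_K)² = 0.6806/2500 = 2.722×10^-4.
m_P − m_K = −2.5 log₁₀(2.722×10^-4) = 8.91.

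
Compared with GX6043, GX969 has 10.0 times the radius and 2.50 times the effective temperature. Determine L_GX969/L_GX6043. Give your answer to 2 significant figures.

From the Stefan–Boltzmann law, L ∝ R²T⁴, so
L_GX969/L_GX6043 = (R_GX969/R_GX6043)² (T_GX969/T_GX6043)⁴ = (10.0)² × (2.50)⁴ = 100.0 × 39.06 = 3906.

3.9×10^3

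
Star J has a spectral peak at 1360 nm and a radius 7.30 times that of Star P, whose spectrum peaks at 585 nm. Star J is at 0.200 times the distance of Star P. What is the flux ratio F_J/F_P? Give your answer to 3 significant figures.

45.6

Wien's law: T_J/T_P = λ_P/λ_J = 585/1360 = 0.4301.
L_J/L_P = (R_J/R_P)²(T_J/T_P)⁴ = (7.30)²(0.4301)⁴ = 1.824.
F_J/F_P = (L_J/L_P)/(d_J/d_P)² = 1.824/(0.200)² = 45.61.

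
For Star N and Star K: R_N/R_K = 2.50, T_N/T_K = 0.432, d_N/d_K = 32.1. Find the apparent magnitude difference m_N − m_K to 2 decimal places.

9.19

L_N/L_K = (2.50)²(0.432)⁴ = 0.2177.
F_N/F_K = (L_N/L_K)/(d_N/d_K)² = 0.2177/1030 = 2.113×10^-4.
m_N − m_K = −2.5 log₁₀(2.113×10^-4) = 9.19.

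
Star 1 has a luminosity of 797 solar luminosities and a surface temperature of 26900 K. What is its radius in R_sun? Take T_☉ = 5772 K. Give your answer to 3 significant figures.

R/R_☉ = √(L/L_☉) / (T/T_☉)² = √(797) / (4.660)²
       = 28.23 / 21.72 = 1.300.

1.30 R_sun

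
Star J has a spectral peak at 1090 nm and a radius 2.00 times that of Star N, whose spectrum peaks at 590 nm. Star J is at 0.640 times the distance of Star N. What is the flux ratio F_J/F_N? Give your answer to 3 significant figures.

0.838

Wien's law: T_J/T_N = λ_N/λ_J = 590/1090 = 0.5413.
L_J/L_N = (R_J/R_N)²(T_J/T_N)⁴ = (2.00)²(0.5413)⁴ = 0.3434.
F_J/F_N = (L_J/L_N)/(d_J/d_N)² = 0.3434/(0.640)² = 0.8383.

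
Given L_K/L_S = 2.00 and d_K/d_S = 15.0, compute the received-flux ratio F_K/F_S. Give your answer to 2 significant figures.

0.0089

F = L/(4πd²), so F_K/F_S = (L_K/L_S) / (d_K/d_S)²
= 2.00 / (15.0)² = 2.00 / 225.0 = 0.008889.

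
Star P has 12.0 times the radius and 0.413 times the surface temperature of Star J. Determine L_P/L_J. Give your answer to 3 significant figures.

From the Stefan–Boltzmann law, L ∝ R²T⁴, so
L_P/L_J = (R_P/R_J)² (T_P/T_J)⁴ = (12.0)² × (0.413)⁴ = 144.0 × 0.02909 = 4.190.

4.19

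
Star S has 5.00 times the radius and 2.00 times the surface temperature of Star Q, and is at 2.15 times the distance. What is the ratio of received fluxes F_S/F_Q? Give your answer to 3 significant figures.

86.5

L_S/L_Q = (R_S/R_Q)²(T_S/T_Q)⁴ = (5.00)² × (2.00)⁴ = 400.0.
F_S/F_Q = (L_S/L_Q)/(d_S/d_Q)² = 400.0 / (2.15)² = 86.53.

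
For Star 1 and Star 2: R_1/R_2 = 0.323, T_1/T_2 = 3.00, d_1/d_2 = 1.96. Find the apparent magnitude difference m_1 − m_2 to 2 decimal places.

-0.86

L_1/L_2 = (0.323)²(3.00)⁴ = 8.451.
F_1/F_2 = (L_1/L_2)/(d_1/d_2)² = 8.451/3.842 = 2.200.
m_1 − m_2 = −2.5 log₁₀(2.200) = -0.86.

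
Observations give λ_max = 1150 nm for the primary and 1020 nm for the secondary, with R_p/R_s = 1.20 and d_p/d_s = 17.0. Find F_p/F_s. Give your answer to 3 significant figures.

Wien's law: T_p/T_s = λ_s/λ_p = 1020/1150 = 0.8870.
L_p/L_s = (R_p/R_s)²(T_p/T_s)⁴ = (1.20)²(0.8870)⁴ = 0.8912.
F_p/F_s = (L_p/L_s)/(d_p/d_s)² = 0.8912/(17.0)² = 0.003084.

0.00308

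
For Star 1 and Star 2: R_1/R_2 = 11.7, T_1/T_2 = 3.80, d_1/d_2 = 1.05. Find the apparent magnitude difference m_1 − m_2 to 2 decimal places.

L_1/L_2 = (11.7)²(3.80)⁴ = 2.854×10^4.
F_1/F_2 = (L_1/L_2)/(d_1/d_2)² = 2.854×10^4/1.103 = 2.589×10^4.
m_1 − m_2 = −2.5 log₁₀(2.589×10^4) = -11.03.

-11.03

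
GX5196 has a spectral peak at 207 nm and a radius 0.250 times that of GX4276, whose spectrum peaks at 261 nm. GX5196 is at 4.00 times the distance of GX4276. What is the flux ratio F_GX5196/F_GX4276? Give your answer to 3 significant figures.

0.00987

Wien's law: T_GX5196/T_GX4276 = λ_GX4276/λ_GX5196 = 261/207 = 1.261.
L_GX5196/L_GX4276 = (R_GX5196/R_GX4276)²(T_GX5196/T_GX4276)⁴ = (0.250)²(1.261)⁴ = 0.1580.
F_GX5196/F_GX4276 = (L_GX5196/L_GX4276)/(d_GX5196/d_GX4276)² = 0.1580/(4.00)² = 0.009873.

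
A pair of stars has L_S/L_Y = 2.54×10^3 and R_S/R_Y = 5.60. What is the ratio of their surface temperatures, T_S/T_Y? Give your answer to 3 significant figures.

L ∝ R²T⁴ gives T ∝ (L/R²)^(1/4), so
T_S/T_Y = (2.54×10^3 / 5.60²)^(1/4) = (80.99)^(1/4) = 3.000.

3.00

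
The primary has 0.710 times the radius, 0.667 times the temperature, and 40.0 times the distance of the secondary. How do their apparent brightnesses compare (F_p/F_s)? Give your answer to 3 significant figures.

6.24×10^-5

L_p/L_s = (R_p/R_s)²(T_p/T_s)⁴ = (0.710)² × (0.667)⁴ = 0.09977.
F_p/F_s = (L_p/L_s)/(d_p/d_s)² = 0.09977 / (40.0)² = 6.236×10^-5.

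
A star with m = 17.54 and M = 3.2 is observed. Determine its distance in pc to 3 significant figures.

m − M = 5 log₁₀(d/10 pc)
17.54 − (3.2) = 14.34 = 5 log₁₀(d/10)
d = 10 × 10^(14.34/5) = 10 × 10^2.868 = 7379 pc.

7.38×10^3 pc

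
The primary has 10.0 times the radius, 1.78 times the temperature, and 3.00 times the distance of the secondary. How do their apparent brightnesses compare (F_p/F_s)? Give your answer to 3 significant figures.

L_p/L_s = (R_p/R_s)²(T_p/T_s)⁴ = (10.0)² × (1.78)⁴ = 1004.
F_p/F_s = (L_p/L_s)/(d_p/d_s)² = 1004 / (3.00)² = 111.5.

112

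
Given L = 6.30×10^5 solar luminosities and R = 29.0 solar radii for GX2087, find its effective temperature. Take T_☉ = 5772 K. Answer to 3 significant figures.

T/T_☉ = (L/L_☉)^(1/4) / (R/R_☉)^(1/2)
T = 5772 × (6.30×10^5)^(1/4) / √(29.0) = 5772 × 28.17 / 5.385 = 3.020×10^4 K.

3.02×10^4 K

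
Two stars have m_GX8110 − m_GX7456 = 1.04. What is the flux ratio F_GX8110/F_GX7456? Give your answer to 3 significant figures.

F_GX8110/F_GX7456 = 10^(−(m_GX8110 − m_GX7456)/2.5) = 10^(-1.04/2.5) = 10^-0.416 = 0.3837.

0.384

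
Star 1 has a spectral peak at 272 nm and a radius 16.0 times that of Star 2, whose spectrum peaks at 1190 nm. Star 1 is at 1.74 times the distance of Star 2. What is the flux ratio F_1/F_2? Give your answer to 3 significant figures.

Wien's law: T_1/T_2 = λ_2/λ_1 = 1190/272 = 4.375.
L_1/L_2 = (R_1/R_2)²(T_1/T_2)⁴ = (16.0)²(4.375)⁴ = 9.379×10^4.
F_1/F_2 = (L_1/L_2)/(d_1/d_2)² = 9.379×10^4/(1.74)² = 3.098×10^4.

3.10×10^4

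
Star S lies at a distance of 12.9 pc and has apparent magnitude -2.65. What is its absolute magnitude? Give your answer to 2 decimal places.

-3.20

M = m − 5 log₁₀(d/10 pc) = -2.65 − 5 log₁₀(12.9/10)
  = -2.65 − 5 × 0.111 = -2.65 − 0.55 = -3.20.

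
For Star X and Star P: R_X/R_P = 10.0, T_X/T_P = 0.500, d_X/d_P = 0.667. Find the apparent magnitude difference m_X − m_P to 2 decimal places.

-2.87

L_X/L_P = (10.0)²(0.500)⁴ = 6.250.
F_X/F_P = (L_X/L_P)/(d_X/d_P)² = 6.250/0.4449 = 14.05.
m_X − m_P = −2.5 log₁₀(14.05) = -2.87.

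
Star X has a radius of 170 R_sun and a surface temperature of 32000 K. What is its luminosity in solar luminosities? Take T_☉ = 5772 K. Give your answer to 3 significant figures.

2.73×10^7 solar luminosities

L/L_☉ = (R/R_☉)² (T/T_☉)⁴ = (170)² × (32000/5772)⁴
       = 2.890×10^4 × (5.544)⁴ = 2.890×10^4 × 944.7 = 2.730×10^7.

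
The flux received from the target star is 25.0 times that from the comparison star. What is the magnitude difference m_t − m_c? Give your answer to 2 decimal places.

-3.49

m_t − m_c = −2.5 log₁₀(F_t/F_c) = −2.5 log₁₀(25.0) = −2.5 × (1.398) = -3.495.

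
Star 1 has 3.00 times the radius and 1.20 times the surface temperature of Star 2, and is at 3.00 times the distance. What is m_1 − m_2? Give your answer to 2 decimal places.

L_1/L_2 = (3.00)²(1.20)⁴ = 18.66.
F_1/F_2 = (L_1/L_2)/(d_1/d_2)² = 18.66/9.000 = 2.074.
m_1 − m_2 = −2.5 log₁₀(2.074) = -0.79.

-0.79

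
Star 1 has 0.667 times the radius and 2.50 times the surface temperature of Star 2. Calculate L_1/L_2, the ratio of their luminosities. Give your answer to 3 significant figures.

From the Stefan–Boltzmann law, L ∝ R²T⁴, so
L_1/L_2 = (R_1/R_2)² (T_1/T_2)⁴ = (0.667)² × (2.50)⁴ = 0.4449 × 39.06 = 17.38.

17.4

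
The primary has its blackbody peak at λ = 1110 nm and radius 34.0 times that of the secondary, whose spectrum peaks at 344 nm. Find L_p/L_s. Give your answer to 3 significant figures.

10.7

Wien's law gives T ∝ 1/λ_max, so T_p/T_s = λ_s/λ_p = 344/1110 = 0.3099.
Then L ∝ R²T⁴ gives L_p/L_s = (34.0)² × (0.3099)⁴ = 1156 × 0.009224 = 10.66.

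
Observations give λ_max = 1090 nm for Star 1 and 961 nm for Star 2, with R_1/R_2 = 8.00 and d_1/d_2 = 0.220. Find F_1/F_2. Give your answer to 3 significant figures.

799

Wien's law: T_1/T_2 = λ_2/λ_1 = 961/1090 = 0.8817.
L_1/L_2 = (R_1/R_2)²(T_1/T_2)⁴ = (8.00)²(0.8817)⁴ = 38.67.
F_1/F_2 = (L_1/L_2)/(d_1/d_2)² = 38.67/(0.220)² = 799.0.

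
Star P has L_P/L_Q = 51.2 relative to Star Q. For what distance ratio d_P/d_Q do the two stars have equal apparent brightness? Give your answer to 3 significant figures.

7.16

Equal flux requires L_P/d_P² = L_Q/d_Q², so d_P/d_Q = √(L_P/L_Q)
= √(51.2) = 7.155.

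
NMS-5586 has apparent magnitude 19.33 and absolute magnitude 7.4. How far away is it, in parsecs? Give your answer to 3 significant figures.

m − M = 5 log₁₀(d/10 pc)
19.33 − (7.4) = 11.93 = 5 log₁₀(d/10)
d = 10 × 10^(11.93/5) = 10 × 10^2.386 = 2432 pc.

2.43×10^3 pc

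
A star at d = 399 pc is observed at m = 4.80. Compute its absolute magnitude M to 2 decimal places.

M = m − 5 log₁₀(d/10 pc) = 4.80 − 5 log₁₀(399/10)
  = 4.80 − 5 × 1.601 = 4.80 − 8.00 = -3.20.

-3.20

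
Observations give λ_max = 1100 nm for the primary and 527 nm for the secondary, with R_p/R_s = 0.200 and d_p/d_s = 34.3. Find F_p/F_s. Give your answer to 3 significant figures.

1.79×10^-6

Wien's law: T_p/T_s = λ_s/λ_p = 527/1100 = 0.4791.
L_p/L_s = (R_p/R_s)²(T_p/T_s)⁴ = (0.200)²(0.4791)⁴ = 0.002107.
F_p/F_s = (L_p/L_s)/(d_p/d_s)² = 0.002107/(34.3)² = 1.791×10^-6.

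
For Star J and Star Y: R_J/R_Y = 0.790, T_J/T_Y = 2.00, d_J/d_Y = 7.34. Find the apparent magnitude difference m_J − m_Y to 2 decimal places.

1.83

L_J/L_Y = (0.790)²(2.00)⁴ = 9.986.
F_J/F_Y = (L_J/L_Y)/(d_J/d_Y)² = 9.986/53.88 = 0.1853.
m_J − m_Y = −2.5 log₁₀(0.1853) = 1.83.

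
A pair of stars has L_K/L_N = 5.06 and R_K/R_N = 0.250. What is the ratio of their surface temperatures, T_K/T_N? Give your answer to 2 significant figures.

L ∝ R²T⁴ gives T ∝ (L/R²)^(1/4), so
T_K/T_N = (5.06 / 0.250²)^(1/4) = (80.96)^(1/4) = 3.000.

3.0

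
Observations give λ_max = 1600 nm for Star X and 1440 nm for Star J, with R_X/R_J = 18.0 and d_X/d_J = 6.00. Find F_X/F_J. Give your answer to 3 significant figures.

Wien's law: T_X/T_J = λ_J/λ_X = 1440/1600 = 0.9000.
L_X/L_J = (R_X/R_J)²(T_X/T_J)⁴ = (18.0)²(0.9000)⁴ = 212.6.
F_X/F_J = (L_X/L_J)/(d_X/d_J)² = 212.6/(6.00)² = 5.905.

5.90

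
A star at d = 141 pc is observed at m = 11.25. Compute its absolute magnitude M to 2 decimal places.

5.50

M = m − 5 log₁₀(d/10 pc) = 11.25 − 5 log₁₀(141/10)
  = 11.25 − 5 × 1.149 = 11.25 − 5.75 = 5.50.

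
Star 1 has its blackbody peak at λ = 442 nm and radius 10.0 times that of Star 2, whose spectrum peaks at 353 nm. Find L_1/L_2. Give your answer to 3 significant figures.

40.7

Wien's law gives T ∝ 1/λ_max, so T_1/T_2 = λ_2/λ_1 = 353/442 = 0.7986.
Then L ∝ R²T⁴ gives L_1/L_2 = (10.0)² × (0.7986)⁴ = 100.0 × 0.4068 = 40.68.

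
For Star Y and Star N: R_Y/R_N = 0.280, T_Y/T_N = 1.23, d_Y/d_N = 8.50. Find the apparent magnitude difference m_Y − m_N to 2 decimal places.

6.51

L_Y/L_N = (0.280)²(1.23)⁴ = 0.1794.
F_Y/F_N = (L_Y/L_N)/(d_Y/d_N)² = 0.1794/72.25 = 0.002484.
m_Y − m_N = −2.5 log₁₀(0.002484) = 6.51.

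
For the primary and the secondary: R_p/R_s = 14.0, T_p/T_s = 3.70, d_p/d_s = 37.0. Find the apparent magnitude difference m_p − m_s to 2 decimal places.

-3.57

L_p/L_s = (14.0)²(3.70)⁴ = 3.673×10^4.
F_p/F_s = (L_p/L_s)/(d_p/d_s)² = 3.673×10^4/1369 = 26.83.
m_p − m_s = −2.5 log₁₀(26.83) = -3.57.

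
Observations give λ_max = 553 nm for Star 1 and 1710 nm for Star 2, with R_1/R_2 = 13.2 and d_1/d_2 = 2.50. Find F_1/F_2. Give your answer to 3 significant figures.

2.55×10^3

Wien's law: T_1/T_2 = λ_2/λ_1 = 1710/553 = 3.092.
L_1/L_2 = (R_1/R_2)²(T_1/T_2)⁴ = (13.2)²(3.092)⁴ = 1.593×10^4.
F_1/F_2 = (L_1/L_2)/(d_1/d_2)² = 1.593×10^4/(2.50)² = 2549.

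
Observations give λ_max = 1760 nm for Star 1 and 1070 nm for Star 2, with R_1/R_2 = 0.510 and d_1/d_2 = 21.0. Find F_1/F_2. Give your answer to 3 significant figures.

8.06×10^-5

Wien's law: T_1/T_2 = λ_2/λ_1 = 1070/1760 = 0.6080.
L_1/L_2 = (R_1/R_2)²(T_1/T_2)⁴ = (0.510)²(0.6080)⁴ = 0.03553.
F_1/F_2 = (L_1/L_2)/(d_1/d_2)² = 0.03553/(21.0)² = 8.057×10^-5.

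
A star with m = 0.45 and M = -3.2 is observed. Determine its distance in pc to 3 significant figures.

53.7 pc

m − M = 5 log₁₀(d/10 pc)
0.45 − (-3.2) = 3.65 = 5 log₁₀(d/10)
d = 10 × 10^(3.65/5) = 10 × 10^0.730 = 53.70 pc.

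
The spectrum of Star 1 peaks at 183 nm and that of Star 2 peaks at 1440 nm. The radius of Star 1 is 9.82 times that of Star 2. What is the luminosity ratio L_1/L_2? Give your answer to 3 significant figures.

3.70×10^5

Wien's law gives T ∝ 1/λ_max, so T_1/T_2 = λ_2/λ_1 = 1440/183 = 7.869.
Then L ∝ R²T⁴ gives L_1/L_2 = (9.82)² × (7.869)⁴ = 96.43 × 3834 = 3.697×10^5.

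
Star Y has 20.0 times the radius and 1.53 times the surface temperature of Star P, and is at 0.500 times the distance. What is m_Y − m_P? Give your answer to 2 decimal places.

L_Y/L_P = (20.0)²(1.53)⁴ = 2192.
F_Y/F_P = (L_Y/L_P)/(d_Y/d_P)² = 2192/0.2500 = 8768.
m_Y − m_P = −2.5 log₁₀(8768) = -9.86.

-9.86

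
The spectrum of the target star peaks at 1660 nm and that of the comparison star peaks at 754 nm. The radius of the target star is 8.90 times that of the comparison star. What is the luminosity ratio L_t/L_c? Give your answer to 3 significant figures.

3.37

Wien's law gives T ∝ 1/λ_max, so T_t/T_c = λ_c/λ_t = 754/1660 = 0.4542.
Then L ∝ R²T⁴ gives L_t/L_c = (8.90)² × (0.4542)⁴ = 79.21 × 0.04257 = 3.372.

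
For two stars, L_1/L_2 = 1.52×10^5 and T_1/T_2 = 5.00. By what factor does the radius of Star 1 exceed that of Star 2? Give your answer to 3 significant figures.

L ∝ R²T⁴ gives R ∝ √L / T², so
R_1/R_2 = √(1.52×10^5) / (5.00)² = 389.9 / 25.00 = 15.59.

15.6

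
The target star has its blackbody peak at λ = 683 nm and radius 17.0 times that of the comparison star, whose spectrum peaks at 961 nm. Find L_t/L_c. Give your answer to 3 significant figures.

Wien's law gives T ∝ 1/λ_max, so T_t/T_c = λ_c/λ_t = 961/683 = 1.407.
Then L ∝ R²T⁴ gives L_t/L_c = (17.0)² × (1.407)⁴ = 289.0 × 3.919 = 1133.

1.13×10^3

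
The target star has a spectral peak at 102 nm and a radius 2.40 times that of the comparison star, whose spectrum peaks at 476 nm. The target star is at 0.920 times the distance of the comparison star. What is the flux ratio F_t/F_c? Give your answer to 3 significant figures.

Wien's law: T_t/T_c = λ_c/λ_t = 476/102 = 4.667.
L_t/L_c = (R_t/R_c)²(T_t/T_c)⁴ = (2.40)²(4.667)⁴ = 2732.
F_t/F_c = (L_t/L_c)/(d_t/d_c)² = 2732/(0.920)² = 3228.

3.23×10^3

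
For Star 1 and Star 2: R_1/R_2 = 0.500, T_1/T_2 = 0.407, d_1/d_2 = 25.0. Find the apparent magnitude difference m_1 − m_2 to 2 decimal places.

12.40

L_1/L_2 = (0.500)²(0.407)⁴ = 0.006860.
F_1/F_2 = (L_1/L_2)/(d_1/d_2)² = 0.006860/625.0 = 1.098×10^-5.
m_1 − m_2 = −2.5 log₁₀(1.098×10^-5) = 12.40.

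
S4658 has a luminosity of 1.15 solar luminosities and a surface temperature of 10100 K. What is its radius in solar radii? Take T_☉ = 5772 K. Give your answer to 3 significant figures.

0.350 solar radii

R/R_☉ = √(L/L_☉) / (T/T_☉)² = √(1.15) / (1.750)²
       = 1.072 / 3.062 = 0.3502.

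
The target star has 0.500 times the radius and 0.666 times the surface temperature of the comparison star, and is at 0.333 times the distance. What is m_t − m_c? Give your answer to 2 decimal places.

L_t/L_c = (0.500)²(0.666)⁴ = 0.04919.
F_t/F_c = (L_t/L_c)/(d_t/d_c)² = 0.04919/0.1109 = 0.4436.
m_t − m_c = −2.5 log₁₀(0.4436) = 0.88.

0.88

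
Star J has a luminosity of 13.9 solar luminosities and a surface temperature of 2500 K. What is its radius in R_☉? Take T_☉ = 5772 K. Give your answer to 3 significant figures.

R/R_☉ = √(L/L_☉) / (T/T_☉)² = √(13.9) / (0.4331)²
       = 3.728 / 0.1876 = 19.87.

19.9 R_☉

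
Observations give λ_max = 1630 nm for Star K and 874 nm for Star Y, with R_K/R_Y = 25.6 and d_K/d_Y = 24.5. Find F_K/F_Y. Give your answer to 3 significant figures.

Wien's law: T_K/T_Y = λ_Y/λ_K = 874/1630 = 0.5362.
L_K/L_Y = (R_K/R_Y)²(T_K/T_Y)⁴ = (25.6)²(0.5362)⁴ = 54.17.
F_K/F_Y = (L_K/L_Y)/(d_K/d_Y)² = 54.17/(24.5)² = 0.09025.

0.0902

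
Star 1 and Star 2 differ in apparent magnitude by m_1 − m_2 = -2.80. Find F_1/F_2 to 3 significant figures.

F_1/F_2 = 10^(−(m_1 − m_2)/2.5) = 10^(2.80/2.5) = 10^1.120 = 13.18.

13.2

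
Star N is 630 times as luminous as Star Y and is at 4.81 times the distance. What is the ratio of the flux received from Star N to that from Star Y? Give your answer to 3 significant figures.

F = L/(4πd²), so F_N/F_Y = (L_N/L_Y) / (d_N/d_Y)²
= 630 / (4.81)² = 630 / 23.14 = 27.23.

27.2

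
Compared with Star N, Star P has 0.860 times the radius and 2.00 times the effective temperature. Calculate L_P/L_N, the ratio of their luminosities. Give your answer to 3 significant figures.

From the Stefan–Boltzmann law, L ∝ R²T⁴, so
L_P/L_N = (R_P/R_N)² (T_P/T_N)⁴ = (0.860)² × (2.00)⁴ = 0.7396 × 16.00 = 11.83.

11.8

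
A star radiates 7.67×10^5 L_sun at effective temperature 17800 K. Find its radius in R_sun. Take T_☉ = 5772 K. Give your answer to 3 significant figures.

92.1 R_sun

R/R_☉ = √(L/L_☉) / (T/T_☉)² = √(7.67×10^5) / (3.084)²
       = 875.8 / 9.510 = 92.09.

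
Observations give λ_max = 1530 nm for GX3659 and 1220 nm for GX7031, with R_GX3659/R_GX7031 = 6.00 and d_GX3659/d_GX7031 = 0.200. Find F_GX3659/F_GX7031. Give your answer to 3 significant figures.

364

Wien's law: T_GX3659/T_GX7031 = λ_GX7031/λ_GX3659 = 1220/1530 = 0.7974.
L_GX3659/L_GX7031 = (R_GX3659/R_GX7031)²(T_GX3659/T_GX7031)⁴ = (6.00)²(0.7974)⁴ = 14.55.
F_GX3659/F_GX7031 = (L_GX3659/L_GX7031)/(d_GX3659/d_GX7031)² = 14.55/(0.200)² = 363.8.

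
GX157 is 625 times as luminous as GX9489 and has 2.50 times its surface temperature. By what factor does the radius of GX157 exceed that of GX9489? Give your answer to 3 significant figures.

L ∝ R²T⁴ gives R ∝ √L / T², so
R_GX157/R_GX9489 = √(625) / (2.50)² = 25.00 / 6.250 = 4.000.

4.00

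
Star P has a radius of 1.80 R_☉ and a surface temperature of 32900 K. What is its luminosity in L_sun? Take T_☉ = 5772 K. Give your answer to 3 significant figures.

L/L_☉ = (R/R_☉)² (T/T_☉)⁴ = (1.80)² × (32900/5772)⁴
       = 3.240 × (5.700)⁴ = 3.240 × 1056 = 3420.

3.42×10^3 L_sun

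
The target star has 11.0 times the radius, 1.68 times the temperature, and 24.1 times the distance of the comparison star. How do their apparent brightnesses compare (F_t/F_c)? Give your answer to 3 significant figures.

L_t/L_c = (R_t/R_c)²(T_t/T_c)⁴ = (11.0)² × (1.68)⁴ = 963.9.
F_t/F_c = (L_t/L_c)/(d_t/d_c)² = 963.9 / (24.1)² = 1.660.

1.66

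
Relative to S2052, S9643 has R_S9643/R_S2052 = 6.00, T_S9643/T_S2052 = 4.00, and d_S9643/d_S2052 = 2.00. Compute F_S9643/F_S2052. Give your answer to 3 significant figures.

2.30×10^3

L_S9643/L_S2052 = (R_S9643/R_S2052)²(T_S9643/T_S2052)⁴ = (6.00)² × (4.00)⁴ = 9216.
F_S9643/F_S2052 = (L_S9643/L_S2052)/(d_S9643/d_S2052)² = 9216 / (2.00)² = 2304.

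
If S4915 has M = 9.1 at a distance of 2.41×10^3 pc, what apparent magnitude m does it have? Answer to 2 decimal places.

m = M + 5 log₁₀(d/10 pc) = 9.1 + 5 log₁₀(2.41×10^3/10)
  = 9.1 + 5 × 2.382 = 9.1 + 11.91 = 21.01.

21.01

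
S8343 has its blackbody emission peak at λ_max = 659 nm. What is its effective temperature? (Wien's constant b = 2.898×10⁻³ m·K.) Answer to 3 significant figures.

T = b/λ_max = 2.898×10⁻³ / (659×10⁻⁹) = 4398 K.

4.40×10^3 K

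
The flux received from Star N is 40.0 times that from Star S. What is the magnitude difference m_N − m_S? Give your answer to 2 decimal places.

m_N − m_S = −2.5 log₁₀(F_N/F_S) = −2.5 log₁₀(40.0) = −2.5 × (1.602) = -4.005.

-4.01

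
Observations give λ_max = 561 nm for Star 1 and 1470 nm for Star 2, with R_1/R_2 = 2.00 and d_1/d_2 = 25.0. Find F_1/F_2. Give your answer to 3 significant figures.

Wien's law: T_1/T_2 = λ_2/λ_1 = 1470/561 = 2.620.
L_1/L_2 = (R_1/R_2)²(T_1/T_2)⁴ = (2.00)²(2.620)⁴ = 188.6.
F_1/F_2 = (L_1/L_2)/(d_1/d_2)² = 188.6/(25.0)² = 0.3017.

0.302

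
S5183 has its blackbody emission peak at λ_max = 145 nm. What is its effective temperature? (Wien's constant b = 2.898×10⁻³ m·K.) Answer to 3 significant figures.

2.00×10^4 K

T = b/λ_max = 2.898×10⁻³ / (145×10⁻⁹) = 1.999×10^4 K.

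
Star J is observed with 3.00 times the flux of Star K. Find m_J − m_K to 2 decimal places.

m_J − m_K = −2.5 log₁₀(F_J/F_K) = −2.5 log₁₀(3.00) = −2.5 × (0.477) = -1.193.

-1.19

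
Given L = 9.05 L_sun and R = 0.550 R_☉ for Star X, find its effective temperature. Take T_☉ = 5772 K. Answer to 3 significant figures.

T/T_☉ = (L/L_☉)^(1/4) / (R/R_☉)^(1/2)
T = 5772 × (9.05)^(1/4) / √(0.550) = 5772 × 1.734 / 0.7416 = 1.350×10^4 K.

1.35×10^4 K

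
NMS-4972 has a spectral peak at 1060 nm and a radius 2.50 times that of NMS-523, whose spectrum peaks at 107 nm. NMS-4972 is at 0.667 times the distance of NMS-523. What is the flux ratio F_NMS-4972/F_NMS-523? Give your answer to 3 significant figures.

0.00146

Wien's law: T_NMS-4972/T_NMS-523 = λ_NMS-523/λ_NMS-4972 = 107/1060 = 0.1009.
L_NMS-4972/L_NMS-523 = (R_NMS-4972/R_NMS-523)²(T_NMS-4972/T_NMS-523)⁴ = (2.50)²(0.1009)⁴ = 6.489×10^-4.
F_NMS-4972/F_NMS-523 = (L_NMS-4972/L_NMS-523)/(d_NMS-4972/d_NMS-523)² = 6.489×10^-4/(0.667)² = 0.001459.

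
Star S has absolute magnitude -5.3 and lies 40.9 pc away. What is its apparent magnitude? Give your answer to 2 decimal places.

-2.24

m = M + 5 log₁₀(d/10 pc) = -5.3 + 5 log₁₀(40.9/10)
  = -5.3 + 5 × 0.612 = -5.3 + 3.06 = -2.24.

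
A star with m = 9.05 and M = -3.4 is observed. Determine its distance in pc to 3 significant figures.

3.09×10^3 pc

m − M = 5 log₁₀(d/10 pc)
9.05 − (-3.4) = 12.45 = 5 log₁₀(d/10)
d = 10 × 10^(12.45/5) = 10 × 10^2.490 = 3090 pc.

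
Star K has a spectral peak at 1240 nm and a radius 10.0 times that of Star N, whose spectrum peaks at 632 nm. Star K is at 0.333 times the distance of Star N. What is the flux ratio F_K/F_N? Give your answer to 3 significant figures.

Wien's law: T_K/T_N = λ_N/λ_K = 632/1240 = 0.5097.
L_K/L_N = (R_K/R_N)²(T_K/T_N)⁴ = (10.0)²(0.5097)⁴ = 6.748.
F_K/F_N = (L_K/L_N)/(d_K/d_N)² = 6.748/(0.333)² = 60.85.

60.9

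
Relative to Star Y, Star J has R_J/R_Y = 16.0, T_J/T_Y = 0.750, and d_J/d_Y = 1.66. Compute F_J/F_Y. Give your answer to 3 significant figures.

29.4

L_J/L_Y = (R_J/R_Y)²(T_J/T_Y)⁴ = (16.0)² × (0.750)⁴ = 81.00.
F_J/F_Y = (L_J/L_Y)/(d_J/d_Y)² = 81.00 / (1.66)² = 29.39.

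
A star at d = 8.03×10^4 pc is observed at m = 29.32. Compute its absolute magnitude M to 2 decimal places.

9.80

M = m − 5 log₁₀(d/10 pc) = 29.32 − 5 log₁₀(8.03×10^4/10)
  = 29.32 − 5 × 3.905 = 29.32 − 19.52 = 9.80.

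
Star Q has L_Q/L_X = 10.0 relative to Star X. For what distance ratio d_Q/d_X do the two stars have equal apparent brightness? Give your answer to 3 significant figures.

Equal flux requires L_Q/d_Q² = L_X/d_X², so d_Q/d_X = √(L_Q/L_X)
= √(10.0) = 3.162.

3.16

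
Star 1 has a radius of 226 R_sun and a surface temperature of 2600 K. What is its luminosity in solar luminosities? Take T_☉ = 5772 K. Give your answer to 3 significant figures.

2.10×10^3 solar luminosities

L/L_☉ = (R/R_☉)² (T/T_☉)⁴ = (226)² × (2600/5772)⁴
       = 5.108×10^4 × (0.4505)⁴ = 5.108×10^4 × 0.04117 = 2103.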